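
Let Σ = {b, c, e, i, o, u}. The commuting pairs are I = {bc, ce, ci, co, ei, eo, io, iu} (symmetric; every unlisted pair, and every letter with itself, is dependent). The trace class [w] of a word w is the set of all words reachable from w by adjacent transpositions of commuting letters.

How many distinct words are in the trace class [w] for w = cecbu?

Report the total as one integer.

6

piece 0:c — minimal
piece 1:e — minimal
piece 2:c rests on {0:c}
piece 3:b rests on {1:e}
piece 4:u rests on {2:c, 3:b}
minimal pieces: {0:c, 1:e}
ways to finish when only these pieces remain (= sum over removing one remaining piece with nothing left below it):
  1 left: {4}→1
  2 left: {2,4}→1  {3,4}→1
  3 left: {0,2,4}→1  {1,3,4}→1  {2,3,4}→2
  placing 0:c first → 3 extensions
  placing 1:e first → 3 extensions
total linear extensions = 6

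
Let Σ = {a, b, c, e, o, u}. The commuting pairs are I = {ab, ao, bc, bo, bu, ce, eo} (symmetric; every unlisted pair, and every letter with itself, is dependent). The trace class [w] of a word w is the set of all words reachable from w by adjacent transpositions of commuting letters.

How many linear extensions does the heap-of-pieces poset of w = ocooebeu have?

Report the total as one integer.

35

drop 0:o onto floor
drop 1:c onto {0:o}
drop 2:o onto {1:c}
drop 3:o onto {2:o}
drop 4:e onto floor
drop 5:b onto {4:e}
drop 6:e onto {5:b}
drop 7:u onto {3:o, 6:e}
ground layer = {0:o, 4:e}
drop-orders for the pieces not yet dropped (sum over which currently-grounded one goes next):
  1 to go: {7} 1
  2 to go: {3,7} 1  {6,7} 1
  3 to go: {2,3,7} 1  {3,6,7} 2  {5,6,7} 1
  4 to go: {1,2,3,7} 1  {2,3,6,7} 3  {3,5,6,7} 3  {4,5,6,7} 1
  5 to go: {0,1,2,3,7} 1  {1,2,3,6,7} 4  {2,3,5,6,7} 6  {3,4,5,6,7} 4
  6 to go: {0,1,2,3,6,7} 5  {1,2,3,5,6,7} 10  {2,3,4,5,6,7} 10
  if 0:o drops first: 20 orders
  if 4:e drops first: 15 orders
heap linearizations: 35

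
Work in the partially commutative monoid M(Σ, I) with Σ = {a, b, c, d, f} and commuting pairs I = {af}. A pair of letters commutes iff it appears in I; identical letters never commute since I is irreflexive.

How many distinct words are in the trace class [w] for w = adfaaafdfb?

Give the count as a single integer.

10

drop 0:a onto floor
drop 1:d onto {0:a}
drop 2:f onto {1:d}
drop 3:a onto {1:d}
drop 4:a onto {3:a}
drop 5:a onto {4:a}
drop 6:f onto {2:f}
drop 7:d onto {5:a, 6:f}
drop 8:f onto {7:d}
drop 9:b onto {8:f}
ground layer = {0:a}
drop-orders for the pieces not yet dropped (sum over which currently-grounded one goes next):
  1 to go: {9} 1
  2 to go: {8,9} 1
  3 to go: {7,8,9} 1
  4 to go: {5,7,8,9} 1  {6,7,8,9} 1
  5 to go: {2,6,7,8,9} 1  {4,5,7,8,9} 1  {5,6,7,8,9} 2
  6 to go: {2,5,6,7,8,9} 3  {3,4,5,7,8,9} 1  {4,5,6,7,8,9} 3
  7 to go: {2,4,5,6,7,8,9} 6  {3,4,5,6,7,8,9} 4
  8 to go: {2,3,4,5,6,7,8,9} 10
  if 0:a drops first: 10 orders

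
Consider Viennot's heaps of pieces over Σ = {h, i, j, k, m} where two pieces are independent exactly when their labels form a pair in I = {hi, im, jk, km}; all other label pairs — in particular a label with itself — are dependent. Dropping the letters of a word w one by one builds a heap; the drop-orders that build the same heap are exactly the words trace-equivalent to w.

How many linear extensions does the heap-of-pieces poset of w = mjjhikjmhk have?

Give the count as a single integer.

6

#0=m has no predecessor
#1=j depends on [0:m]
#2=j depends on [1:j]
#3=h depends on [2:j]
#4=i depends on [2:j]
#5=k depends on [3:h, 4:i]
#6=j depends on [3:h, 4:i]
#7=m depends on [6:j]
#8=h depends on [5:k, 7:m]
#9=k depends on [8:h]
sources: [0:m]
N(rest) = Σ N(rest − s) over sources s of rest; N(one piece) = 1:
  size 1 → [9]=1
  size 2 → [8,9]=1
  size 3 → [5,8,9]=1  [7,8,9]=1
  size 4 → [5,7,8,9]=2  [6,7,8,9]=1
  size 5 → [5,6,7,8,9]=3
  size 6 → [3,5,6,7,8,9]=3  [4,5,6,7,8,9]=3
  size 7 → [3,4,5,6,7,8,9]=6
  size 8 → [2,3,4,5,6,7,8,9]=6
  first=0(m) contributes 6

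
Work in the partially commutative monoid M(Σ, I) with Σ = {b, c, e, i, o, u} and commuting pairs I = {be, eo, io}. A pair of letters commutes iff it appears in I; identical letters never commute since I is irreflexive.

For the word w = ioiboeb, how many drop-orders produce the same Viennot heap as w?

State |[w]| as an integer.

13

piece 0:i — minimal
piece 1:o — minimal
piece 2:i rests on {0:i}
piece 3:b rests on {1:o, 2:i}
piece 4:o rests on {3:b}
piece 5:e rests on {2:i}
piece 6:b rests on {4:o}
minimal pieces: {0:i, 1:o}
ways to finish when only these pieces remain (= sum over removing one remaining piece with nothing left below it):
  1 left: {5}→1  {6}→1
  2 left: {4,6}→1  {5,6}→2
  3 left: {3,4,6}→1  {4,5,6}→3
  4 left: {1,3,4,6}→1  {3,4,5,6}→4
  5 left: {1,3,4,5,6}→5  {2,3,4,5,6}→4
  placing 0:i first → 9 extensions
  placing 1:o first → 4 extensions
total linear extensions = 13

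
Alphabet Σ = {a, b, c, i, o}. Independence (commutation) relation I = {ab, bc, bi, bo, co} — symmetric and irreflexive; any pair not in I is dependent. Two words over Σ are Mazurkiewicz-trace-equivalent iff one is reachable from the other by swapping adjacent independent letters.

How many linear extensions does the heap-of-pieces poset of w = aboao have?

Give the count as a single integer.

5

0(a) covers ∅
1(b) covers ∅
2(o) covers 0:a
3(a) covers 2:o
4(o) covers 3:a
floor of heap: 0:a, 1:b
completions by unplaced set U, small U first (add the entries for U minus each lowest piece of U):
  |U|=1: {1}:1  {4}:1
  |U|=2: {1,4}:2  {3,4}:1
  |U|=3: {1,3,4}:3  {2,3,4}:1
  start at 0(a): 4
  start at 1(b): 1
sum over floor = 5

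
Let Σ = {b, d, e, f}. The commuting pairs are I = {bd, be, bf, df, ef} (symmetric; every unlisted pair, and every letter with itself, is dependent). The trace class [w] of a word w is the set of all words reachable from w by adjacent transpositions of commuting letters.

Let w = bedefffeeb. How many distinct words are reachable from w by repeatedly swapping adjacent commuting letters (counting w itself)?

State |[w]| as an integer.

#0=b has no predecessor
#1=e has no predecessor
#2=d depends on [1:e]
#3=e depends on [2:d]
#4=f has no predecessor
#5=f depends on [4:f]
#6=f depends on [5:f]
#7=e depends on [3:e]
#8=e depends on [7:e]
#9=b depends on [0:b]
sources: [0:b, 1:e, 4:f]
N(rest) = Σ N(rest − s) over sources s of rest; N(one piece) = 1:
  size 1 → [6]=1  [8]=1  [9]=1
  size 2 → [0,9]=1  [5,6]=1  [6,8]=2  [6,9]=2  [7,8]=1  [8,9]=2
  size 3 → [0,6,9]=3  [0,8,9]=3  [3,7,8]=1  [4,5,6]=1  [5,6,8]=3  [5,6,9]=3  [6,7,8]=3  [6,8,9]=6  [7,8,9]=3
  size 4 → [0,5,6,9]=6  [0,6,8,9]=12  [0,7,8,9]=6  [2,3,7,8]=1  [3,6,7,8]=4  [3,7,8,9]=4  [4,5,6,8]=4  [4,5,6,9]=4  [5,6,7,8]=6  [5,6,8,9]=12  [6,7,8,9]=12
  size 5 → [0,3,7,8,9]=10  [0,4,5,6,9]=10  [0,5,6,8,9]=30  [0,6,7,8,9]=30  [1,2,3,7,8]=1  [2,3,6,7,8]=5  [2,3,7,8,9]=5  [3,5,6,7,8]=10  [3,6,7,8,9]=20  [4,5,6,7,8]=10  [4,5,6,8,9]=20  [5,6,7,8,9]=30
  size 6 → [0,2,3,7,8,9]=15  [0,3,6,7,8,9]=60  [0,4,5,6,8,9]=60  [0,5,6,7,8,9]=90  [1,2,3,6,7,8]=6  [1,2,3,7,8,9]=6  [2,3,5,6,7,8]=15  [2,3,6,7,8,9]=30  [3,4,5,6,7,8]=20  [3,5,6,7,8,9]=60  [4,5,6,7,8,9]=60
  size 7 → [0,1,2,3,7,8,9]=21  [0,2,3,6,7,8,9]=105  [0,3,5,6,7,8,9]=210  [0,4,5,6,7,8,9]=210  [1,2,3,5,6,7,8]=21  [1,2,3,6,7,8,9]=42  [2,3,4,5,6,7,8]=35  [2,3,5,6,7,8,9]=105  [3,4,5,6,7,8,9]=140
  size 8 → [0,1,2,3,6,7,8,9]=168  [0,2,3,5,6,7,8,9]=420  [0,3,4,5,6,7,8,9]=560  [1,2,3,4,5,6,7,8]=56  [1,2,3,5,6,7,8,9]=168  [2,3,4,5,6,7,8,9]=280
  first=0(b) contributes 504
  first=1(e) contributes 1260
  first=4(f) contributes 756
|[w]| = 2520

2520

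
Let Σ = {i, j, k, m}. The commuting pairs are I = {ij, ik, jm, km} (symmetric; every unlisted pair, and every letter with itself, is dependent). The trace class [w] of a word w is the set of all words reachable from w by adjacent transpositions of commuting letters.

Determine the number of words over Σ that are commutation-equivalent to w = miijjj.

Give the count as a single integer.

20

#0=m has no predecessor
#1=i depends on [0:m]
#2=i depends on [1:i]
#3=j has no predecessor
#4=j depends on [3:j]
#5=j depends on [4:j]
sources: [0:m, 3:j]
N(rest) = Σ N(rest − s) over sources s of rest; N(one piece) = 1:
  size 1 → [2]=1  [5]=1
  size 2 → [1,2]=1  [2,5]=2  [4,5]=1
  size 3 → [0,1,2]=1  [1,2,5]=3  [2,4,5]=3  [3,4,5]=1
  size 4 → [0,1,2,5]=4  [1,2,4,5]=6  [2,3,4,5]=4
  first=0(m) contributes 10
  first=3(j) contributes 10
|[w]| = 20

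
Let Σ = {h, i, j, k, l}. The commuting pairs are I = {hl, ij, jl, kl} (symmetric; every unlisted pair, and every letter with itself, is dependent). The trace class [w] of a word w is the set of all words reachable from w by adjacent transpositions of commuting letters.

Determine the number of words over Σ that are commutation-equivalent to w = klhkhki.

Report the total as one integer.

#0=k has no predecessor
#1=l has no predecessor
#2=h depends on [0:k]
#3=k depends on [2:h]
#4=h depends on [3:k]
#5=k depends on [4:h]
#6=i depends on [1:l, 5:k]
sources: [0:k, 1:l]
N(rest) = Σ N(rest − s) over sources s of rest; N(one piece) = 1:
  size 1 → [6]=1
  size 2 → [1,6]=1  [5,6]=1
  size 3 → [1,5,6]=2  [4,5,6]=1
  size 4 → [1,4,5,6]=3  [3,4,5,6]=1
  size 5 → [1,3,4,5,6]=4  [2,3,4,5,6]=1
  first=0(k) contributes 5
  first=1(l) contributes 1
|[w]| = 6

6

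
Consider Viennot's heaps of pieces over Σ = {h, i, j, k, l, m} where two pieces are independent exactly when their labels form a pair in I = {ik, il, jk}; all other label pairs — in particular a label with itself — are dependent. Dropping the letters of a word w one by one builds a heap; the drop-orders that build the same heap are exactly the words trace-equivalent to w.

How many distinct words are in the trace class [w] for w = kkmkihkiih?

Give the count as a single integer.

6

#0=k has no predecessor
#1=k depends on [0:k]
#2=m depends on [1:k]
#3=k depends on [2:m]
#4=i depends on [2:m]
#5=h depends on [3:k, 4:i]
#6=k depends on [5:h]
#7=i depends on [5:h]
#8=i depends on [7:i]
#9=h depends on [6:k, 8:i]
sources: [0:k]
N(rest) = Σ N(rest − s) over sources s of rest; N(one piece) = 1:
  size 1 → [9]=1
  size 2 → [6,9]=1  [8,9]=1
  size 3 → [6,8,9]=2  [7,8,9]=1
  size 4 → [6,7,8,9]=3
  size 5 → [5,6,7,8,9]=3
  size 6 → [3,5,6,7,8,9]=3  [4,5,6,7,8,9]=3
  size 7 → [3,4,5,6,7,8,9]=6
  size 8 → [2,3,4,5,6,7,8,9]=6
  first=0(k) contributes 6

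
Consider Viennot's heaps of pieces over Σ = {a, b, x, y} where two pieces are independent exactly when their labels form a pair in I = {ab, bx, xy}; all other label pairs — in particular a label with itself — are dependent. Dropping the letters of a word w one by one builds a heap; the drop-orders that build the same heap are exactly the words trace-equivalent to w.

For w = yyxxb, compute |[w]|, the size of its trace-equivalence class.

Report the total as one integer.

drop 0:y onto floor
drop 1:y onto {0:y}
drop 2:x onto floor
drop 3:x onto {2:x}
drop 4:b onto {1:y}
ground layer = {0:y, 2:x}
drop-orders for the pieces not yet dropped (sum over which currently-grounded one goes next):
  1 to go: {3} 1  {4} 1
  2 to go: {1,4} 1  {2,3} 1  {3,4} 2
  3 to go: {0,1,4} 1  {1,3,4} 3  {2,3,4} 3
  if 0:y drops first: 6 orders
  if 2:x drops first: 4 orders
heap linearizations: 10

10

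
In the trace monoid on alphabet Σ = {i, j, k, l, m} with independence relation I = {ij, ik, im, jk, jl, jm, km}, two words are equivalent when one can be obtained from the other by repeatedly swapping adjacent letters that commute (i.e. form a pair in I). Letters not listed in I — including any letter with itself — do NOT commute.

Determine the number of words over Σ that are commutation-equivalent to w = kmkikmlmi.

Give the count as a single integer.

drop 0:k onto floor
drop 1:m onto floor
drop 2:k onto {0:k}
drop 3:i onto floor
drop 4:k onto {2:k}
drop 5:m onto {1:m}
drop 6:l onto {3:i, 4:k, 5:m}
drop 7:m onto {6:l}
drop 8:i onto {6:l}
ground layer = {0:k, 1:m, 3:i}
drop-orders for the pieces not yet dropped (sum over which currently-grounded one goes next):
  1 to go: {7} 1  {8} 1
  2 to go: {7,8} 2
  3 to go: {6,7,8} 2
  4 to go: {3,6,7,8} 2  {4,6,7,8} 2  {5,6,7,8} 2
  5 to go: {1,5,6,7,8} 2  {2,4,6,7,8} 2  {3,4,6,7,8} 4  {3,5,6,7,8} 4  {4,5,6,7,8} 4
  6 to go: {0,2,4,6,7,8} 2  {1,3,5,6,7,8} 6  {1,4,5,6,7,8} 6  {2,3,4,6,7,8} 6  {2,4,5,6,7,8} 6  {3,4,5,6,7,8} 12
  7 to go: {0,2,3,4,6,7,8} 8  {0,2,4,5,6,7,8} 8  {1,2,4,5,6,7,8} 12  {1,3,4,5,6,7,8} 24  {2,3,4,5,6,7,8} 24
  if 0:k drops first: 60 orders
  if 1:m drops first: 40 orders
  if 3:i drops first: 20 orders
heap linearizations: 120

120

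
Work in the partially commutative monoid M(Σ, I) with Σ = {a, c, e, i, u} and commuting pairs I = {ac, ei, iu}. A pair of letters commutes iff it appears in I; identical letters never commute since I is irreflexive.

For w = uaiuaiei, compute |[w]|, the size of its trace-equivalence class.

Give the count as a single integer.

#0=u has no predecessor
#1=a depends on [0:u]
#2=i depends on [1:a]
#3=u depends on [1:a]
#4=a depends on [2:i, 3:u]
#5=i depends on [4:a]
#6=e depends on [4:a]
#7=i depends on [5:i]
sources: [0:u]
N(rest) = Σ N(rest − s) over sources s of rest; N(one piece) = 1:
  size 1 → [6]=1  [7]=1
  size 2 → [5,7]=1  [6,7]=2
  size 3 → [5,6,7]=3
  size 4 → [4,5,6,7]=3
  size 5 → [2,4,5,6,7]=3  [3,4,5,6,7]=3
  size 6 → [2,3,4,5,6,7]=6
  first=0(u) contributes 6

6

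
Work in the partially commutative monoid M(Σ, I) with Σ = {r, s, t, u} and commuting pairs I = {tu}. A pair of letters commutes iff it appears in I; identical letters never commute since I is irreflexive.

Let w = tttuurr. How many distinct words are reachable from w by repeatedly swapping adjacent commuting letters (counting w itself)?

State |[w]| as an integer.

#0=t has no predecessor
#1=t depends on [0:t]
#2=t depends on [1:t]
#3=u has no predecessor
#4=u depends on [3:u]
#5=r depends on [2:t, 4:u]
#6=r depends on [5:r]
sources: [0:t, 3:u]
N(rest) = Σ N(rest − s) over sources s of rest; N(one piece) = 1:
  size 1 → [6]=1
  size 2 → [5,6]=1
  size 3 → [2,5,6]=1  [4,5,6]=1
  size 4 → [1,2,5,6]=1  [2,4,5,6]=2  [3,4,5,6]=1
  size 5 → [0,1,2,5,6]=1  [1,2,4,5,6]=3  [2,3,4,5,6]=3
  first=0(t) contributes 6
  first=3(u) contributes 4
|[w]| = 10

10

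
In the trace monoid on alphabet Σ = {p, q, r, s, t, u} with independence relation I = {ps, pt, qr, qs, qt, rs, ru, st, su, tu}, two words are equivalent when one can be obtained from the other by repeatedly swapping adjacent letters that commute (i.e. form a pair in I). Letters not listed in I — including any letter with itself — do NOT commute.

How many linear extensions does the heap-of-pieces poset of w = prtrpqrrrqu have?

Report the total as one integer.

0(p) covers ∅
1(r) covers 0:p
2(t) covers 1:r
3(r) covers 2:t
4(p) covers 3:r
5(q) covers 4:p
6(r) covers 4:p
7(r) covers 6:r
8(r) covers 7:r
9(q) covers 5:q
10(u) covers 9:q
floor of heap: 0:p
completions by unplaced set U, small U first (add the entries for U minus each lowest piece of U):
  |U|=1: {8}:1  {10}:1
  |U|=2: {7,8}:1  {8,10}:2  {9,10}:1
  |U|=3: {5,9,10}:1  {6,7,8}:1  {7,8,10}:3  {8,9,10}:3
  |U|=4: {5,8,9,10}:4  {6,7,8,10}:4  {7,8,9,10}:6
  |U|=5: {5,7,8,9,10}:10  {6,7,8,9,10}:10
  |U|=6: {5,6,7,8,9,10}:20
  |U|=7: {4,5,6,7,8,9,10}:20
  |U|=8: {3,4,5,6,7,8,9,10}:20
  |U|=9: {2,3,4,5,6,7,8,9,10}:20
  start at 0(p): 20

20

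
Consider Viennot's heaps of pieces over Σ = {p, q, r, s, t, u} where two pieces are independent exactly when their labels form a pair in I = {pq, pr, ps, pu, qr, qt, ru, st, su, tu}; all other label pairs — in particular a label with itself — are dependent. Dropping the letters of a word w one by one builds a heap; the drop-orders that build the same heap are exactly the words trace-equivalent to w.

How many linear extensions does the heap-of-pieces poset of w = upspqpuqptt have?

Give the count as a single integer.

924

piece 0:u — minimal
piece 1:p — minimal
piece 2:s — minimal
piece 3:p rests on {1:p}
piece 4:q rests on {0:u, 2:s}
piece 5:p rests on {3:p}
piece 6:u rests on {4:q}
piece 7:q rests on {6:u}
piece 8:p rests on {5:p}
piece 9:t rests on {8:p}
piece 10:t rests on {9:t}
minimal pieces: {0:u, 1:p, 2:s}
ways to finish when only these pieces remain (= sum over removing one remaining piece with nothing left below it):
  1 left: {7}→1  {10}→1
  2 left: {6,7}→1  {7,10}→2  {9,10}→1
  3 left: {4,6,7}→1  {6,7,10}→3  {7,9,10}→3  {8,9,10}→1
  4 left: {0,4,6,7}→1  {2,4,6,7}→1  {4,6,7,10}→4  {5,8,9,10}→1  {6,7,9,10}→6  {7,8,9,10}→4
  5 left: {0,2,4,6,7}→2  {0,4,6,7,10}→5  {2,4,6,7,10}→5  {3,5,8,9,10}→1  {4,6,7,9,10}→10  {5,7,8,9,10}→5  {6,7,8,9,10}→10
  6 left: {0,2,4,6,7,10}→12  {0,4,6,7,9,10}→15  {1,3,5,8,9,10}→1  {2,4,6,7,9,10}→15  {3,5,7,8,9,10}→6  {4,6,7,8,9,10}→20  {5,6,7,8,9,10}→15
  7 left: {0,2,4,6,7,9,10}→42  {0,4,6,7,8,9,10}→35  {1,3,5,7,8,9,10}→7  {2,4,6,7,8,9,10}→35  {3,5,6,7,8,9,10}→21  {4,5,6,7,8,9,10}→35
  8 left: {0,2,4,6,7,8,9,10}→112  {0,4,5,6,7,8,9,10}→70  {1,3,5,6,7,8,9,10}→28  {2,4,5,6,7,8,9,10}→70  {3,4,5,6,7,8,9,10}→56
  9 left: {0,2,4,5,6,7,8,9,10}→252  {0,3,4,5,6,7,8,9,10}→126  {1,3,4,5,6,7,8,9,10}→84  {2,3,4,5,6,7,8,9,10}→126
  placing 0:u first → 210 extensions
  placing 1:p first → 504 extensions
  placing 2:s first → 210 extensions
total linear extensions = 924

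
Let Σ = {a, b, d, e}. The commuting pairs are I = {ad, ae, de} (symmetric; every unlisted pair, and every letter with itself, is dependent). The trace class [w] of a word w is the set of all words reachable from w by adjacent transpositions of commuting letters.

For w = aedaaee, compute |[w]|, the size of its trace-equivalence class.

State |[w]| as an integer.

140

drop 0:a onto floor
drop 1:e onto floor
drop 2:d onto floor
drop 3:a onto {0:a}
drop 4:a onto {3:a}
drop 5:e onto {1:e}
drop 6:e onto {5:e}
ground layer = {0:a, 1:e, 2:d}
drop-orders for the pieces not yet dropped (sum over which currently-grounded one goes next):
  1 to go: {2} 1  {4} 1  {6} 1
  2 to go: {2,4} 2  {2,6} 2  {3,4} 1  {4,6} 2  {5,6} 1
  3 to go: {0,3,4} 1  {1,5,6} 1  {2,3,4} 3  {2,4,6} 6  {2,5,6} 3  {3,4,6} 3  {4,5,6} 3
  4 to go: {0,2,3,4} 4  {0,3,4,6} 4  {1,2,5,6} 4  {1,4,5,6} 4  {2,3,4,6} 12  {2,4,5,6} 12  {3,4,5,6} 6
  5 to go: {0,2,3,4,6} 20  {0,3,4,5,6} 10  {1,2,4,5,6} 20  {1,3,4,5,6} 10  {2,3,4,5,6} 30
  if 0:a drops first: 60 orders
  if 1:e drops first: 60 orders
  if 2:d drops first: 20 orders
heap linearizations: 140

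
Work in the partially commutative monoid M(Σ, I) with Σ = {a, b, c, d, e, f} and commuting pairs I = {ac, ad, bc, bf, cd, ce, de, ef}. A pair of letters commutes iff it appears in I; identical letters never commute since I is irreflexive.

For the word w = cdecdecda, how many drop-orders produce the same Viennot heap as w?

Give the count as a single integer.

#0=c has no predecessor
#1=d has no predecessor
#2=e has no predecessor
#3=c depends on [0:c]
#4=d depends on [1:d]
#5=e depends on [2:e]
#6=c depends on [3:c]
#7=d depends on [4:d]
#8=a depends on [5:e]
sources: [0:c, 1:d, 2:e]
N(rest) = Σ N(rest − s) over sources s of rest; N(one piece) = 1:
  size 1 → [6]=1  [7]=1  [8]=1
  size 2 → [3,6]=1  [4,7]=1  [5,8]=1  [6,7]=2  [6,8]=2  [7,8]=2
  size 3 → [0,3,6]=1  [1,4,7]=1  [2,5,8]=1  [3,6,7]=3  [3,6,8]=3  [4,6,7]=3  [4,7,8]=3  [5,6,8]=3  [5,7,8]=3  [6,7,8]=6
  size 4 → [0,3,6,7]=4  [0,3,6,8]=4  [1,4,6,7]=4  [1,4,7,8]=4  [2,5,6,8]=4  [2,5,7,8]=4  [3,4,6,7]=6  [3,5,6,8]=6  [3,6,7,8]=12  [4,5,7,8]=6  [4,6,7,8]=12  [5,6,7,8]=12
  size 5 → [0,3,4,6,7]=10  [0,3,5,6,8]=10  [0,3,6,7,8]=20  [1,3,4,6,7]=10  [1,4,5,7,8]=10  [1,4,6,7,8]=20  [2,3,5,6,8]=10  [2,4,5,7,8]=10  [2,5,6,7,8]=20  [3,4,6,7,8]=30  [3,5,6,7,8]=30  [4,5,6,7,8]=30
  size 6 → [0,1,3,4,6,7]=20  [0,2,3,5,6,8]=20  [0,3,4,6,7,8]=60  [0,3,5,6,7,8]=60  [1,2,4,5,7,8]=20  [1,3,4,6,7,8]=60  [1,4,5,6,7,8]=60  [2,3,5,6,7,8]=60  [2,4,5,6,7,8]=60  [3,4,5,6,7,8]=90
  size 7 → [0,1,3,4,6,7,8]=140  [0,2,3,5,6,7,8]=140  [0,3,4,5,6,7,8]=210  [1,2,4,5,6,7,8]=140  [1,3,4,5,6,7,8]=210  [2,3,4,5,6,7,8]=210
  first=0(c) contributes 560
  first=1(d) contributes 560
  first=2(e) contributes 560
|[w]| = 1680

1680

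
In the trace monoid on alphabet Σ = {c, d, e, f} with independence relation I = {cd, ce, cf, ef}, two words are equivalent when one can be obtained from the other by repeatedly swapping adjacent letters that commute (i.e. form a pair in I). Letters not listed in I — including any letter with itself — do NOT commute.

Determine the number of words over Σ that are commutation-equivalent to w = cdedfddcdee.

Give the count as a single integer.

55

drop 0:c onto floor
drop 1:d onto floor
drop 2:e onto {1:d}
drop 3:d onto {2:e}
drop 4:f onto {3:d}
drop 5:d onto {4:f}
drop 6:d onto {5:d}
drop 7:c onto {0:c}
drop 8:d onto {6:d}
drop 9:e onto {8:d}
drop 10:e onto {9:e}
ground layer = {0:c, 1:d}
drop-orders for the pieces not yet dropped (sum over which currently-grounded one goes next):
  1 to go: {7} 1  {10} 1
  2 to go: {0,7} 1  {7,10} 2  {9,10} 1
  3 to go: {0,7,10} 3  {7,9,10} 3  {8,9,10} 1
  4 to go: {0,7,9,10} 6  {6,8,9,10} 1  {7,8,9,10} 4
  5 to go: {0,7,8,9,10} 10  {5,6,8,9,10} 1  {6,7,8,9,10} 5
  6 to go: {0,6,7,8,9,10} 15  {4,5,6,8,9,10} 1  {5,6,7,8,9,10} 6
  7 to go: {0,5,6,7,8,9,10} 21  {3,4,5,6,8,9,10} 1  {4,5,6,7,8,9,10} 7
  8 to go: {0,4,5,6,7,8,9,10} 28  {2,3,4,5,6,8,9,10} 1  {3,4,5,6,7,8,9,10} 8
  9 to go: {0,3,4,5,6,7,8,9,10} 36  {1,2,3,4,5,6,8,9,10} 1  {2,3,4,5,6,7,8,9,10} 9
  if 0:c drops first: 10 orders
  if 1:d drops first: 45 orders
heap linearizations: 55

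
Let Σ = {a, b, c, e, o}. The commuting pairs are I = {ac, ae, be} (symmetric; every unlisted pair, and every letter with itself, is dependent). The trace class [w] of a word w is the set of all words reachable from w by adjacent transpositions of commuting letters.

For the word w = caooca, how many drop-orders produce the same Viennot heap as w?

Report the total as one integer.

4

piece 0:c — minimal
piece 1:a — minimal
piece 2:o rests on {0:c, 1:a}
piece 3:o rests on {2:o}
piece 4:c rests on {3:o}
piece 5:a rests on {3:o}
minimal pieces: {0:c, 1:a}
ways to finish when only these pieces remain (= sum over removing one remaining piece with nothing left below it):
  1 left: {4}→1  {5}→1
  2 left: {4,5}→2
  3 left: {3,4,5}→2
  4 left: {2,3,4,5}→2
  placing 0:c first → 2 extensions
  placing 1:a first → 2 extensions
total linear extensions = 4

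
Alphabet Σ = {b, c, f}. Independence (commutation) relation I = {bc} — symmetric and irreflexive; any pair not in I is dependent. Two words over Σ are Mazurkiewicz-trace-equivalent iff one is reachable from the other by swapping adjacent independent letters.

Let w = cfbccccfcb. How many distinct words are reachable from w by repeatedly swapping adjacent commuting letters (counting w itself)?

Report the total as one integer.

piece 0:c — minimal
piece 1:f rests on {0:c}
piece 2:b rests on {1:f}
piece 3:c rests on {1:f}
piece 4:c rests on {3:c}
piece 5:c rests on {4:c}
piece 6:c rests on {5:c}
piece 7:f rests on {2:b, 6:c}
piece 8:c rests on {7:f}
piece 9:b rests on {7:f}
minimal pieces: {0:c}
ways to finish when only these pieces remain (= sum over removing one remaining piece with nothing left below it):
  1 left: {8}→1  {9}→1
  2 left: {8,9}→2
  3 left: {7,8,9}→2
  4 left: {2,7,8,9}→2  {6,7,8,9}→2
  5 left: {2,6,7,8,9}→4  {5,6,7,8,9}→2
  6 left: {2,5,6,7,8,9}→6  {4,5,6,7,8,9}→2
  7 left: {2,4,5,6,7,8,9}→8  {3,4,5,6,7,8,9}→2
  8 left: {2,3,4,5,6,7,8,9}→10
  placing 0:c first → 10 extensions

10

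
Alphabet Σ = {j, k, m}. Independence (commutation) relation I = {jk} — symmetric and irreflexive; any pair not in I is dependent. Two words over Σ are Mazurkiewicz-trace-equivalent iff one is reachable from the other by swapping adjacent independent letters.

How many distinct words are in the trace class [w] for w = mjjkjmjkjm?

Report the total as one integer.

0(m) covers ∅
1(j) covers 0:m
2(j) covers 1:j
3(k) covers 0:m
4(j) covers 2:j
5(m) covers 3:k, 4:j
6(j) covers 5:m
7(k) covers 5:m
8(j) covers 6:j
9(m) covers 7:k, 8:j
floor of heap: 0:m
completions by unplaced set U, small U first (add the entries for U minus each lowest piece of U):
  |U|=1: {9}:1
  |U|=2: {7,9}:1  {8,9}:1
  |U|=3: {6,8,9}:1  {7,8,9}:2
  |U|=4: {6,7,8,9}:3
  |U|=5: {5,6,7,8,9}:3
  |U|=6: {3,5,6,7,8,9}:3  {4,5,6,7,8,9}:3
  |U|=7: {2,4,5,6,7,8,9}:3  {3,4,5,6,7,8,9}:6
  |U|=8: {1,2,4,5,6,7,8,9}:3  {2,3,4,5,6,7,8,9}:9
  start at 0(m): 12

12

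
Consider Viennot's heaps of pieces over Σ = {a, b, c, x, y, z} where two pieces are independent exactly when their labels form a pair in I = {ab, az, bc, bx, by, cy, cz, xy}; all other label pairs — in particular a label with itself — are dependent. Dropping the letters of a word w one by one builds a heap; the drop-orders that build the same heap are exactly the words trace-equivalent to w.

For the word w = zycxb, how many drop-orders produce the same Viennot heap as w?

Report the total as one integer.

0(z) covers ∅
1(y) covers 0:z
2(c) covers ∅
3(x) covers 0:z, 2:c
4(b) covers 0:z
floor of heap: 0:z, 2:c
completions by unplaced set U, small U first (add the entries for U minus each lowest piece of U):
  |U|=1: {1}:1  {3}:1  {4}:1
  |U|=2: {1,3}:2  {1,4}:2  {2,3}:1  {3,4}:2
  |U|=3: {1,2,3}:3  {1,3,4}:6  {2,3,4}:3
  start at 0(z): 12
  start at 2(c): 6
sum over floor = 18

18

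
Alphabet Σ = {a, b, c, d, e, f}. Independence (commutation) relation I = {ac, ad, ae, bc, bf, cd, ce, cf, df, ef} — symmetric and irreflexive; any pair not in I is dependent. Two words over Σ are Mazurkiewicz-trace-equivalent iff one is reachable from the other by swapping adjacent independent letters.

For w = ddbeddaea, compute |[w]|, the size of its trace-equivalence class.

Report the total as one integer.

15

drop 0:d onto floor
drop 1:d onto {0:d}
drop 2:b onto {1:d}
drop 3:e onto {2:b}
drop 4:d onto {3:e}
drop 5:d onto {4:d}
drop 6:a onto {2:b}
drop 7:e onto {5:d}
drop 8:a onto {6:a}
ground layer = {0:d}
drop-orders for the pieces not yet dropped (sum over which currently-grounded one goes next):
  1 to go: {7} 1  {8} 1
  2 to go: {5,7} 1  {6,8} 1  {7,8} 2
  3 to go: {4,5,7} 1  {5,7,8} 3  {6,7,8} 3
  4 to go: {3,4,5,7} 1  {4,5,7,8} 4  {5,6,7,8} 6
  5 to go: {3,4,5,7,8} 5  {4,5,6,7,8} 10
  6 to go: {3,4,5,6,7,8} 15
  7 to go: {2,3,4,5,6,7,8} 15
  if 0:d drops first: 15 orders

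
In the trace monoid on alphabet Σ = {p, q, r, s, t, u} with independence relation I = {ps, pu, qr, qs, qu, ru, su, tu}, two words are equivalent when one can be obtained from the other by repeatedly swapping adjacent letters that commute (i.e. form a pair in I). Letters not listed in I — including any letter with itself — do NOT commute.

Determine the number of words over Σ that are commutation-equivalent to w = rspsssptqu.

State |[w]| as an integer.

0(r) covers ∅
1(s) covers 0:r
2(p) covers 0:r
3(s) covers 1:s
4(s) covers 3:s
5(s) covers 4:s
6(p) covers 2:p
7(t) covers 5:s, 6:p
8(q) covers 7:t
9(u) covers ∅
floor of heap: 0:r, 9:u
completions by unplaced set U, small U first (add the entries for U minus each lowest piece of U):
  |U|=1: {8}:1  {9}:1
  |U|=2: {7,8}:1  {8,9}:2
  |U|=3: {5,7,8}:1  {6,7,8}:1  {7,8,9}:3
  |U|=4: {2,6,7,8}:1  {4,5,7,8}:1  {5,6,7,8}:2  {5,7,8,9}:4  {6,7,8,9}:4
  |U|=5: {2,5,6,7,8}:3  {2,6,7,8,9}:5  {3,4,5,7,8}:1  {4,5,6,7,8}:3  {4,5,7,8,9}:5  {5,6,7,8,9}:10
  |U|=6: {1,3,4,5,7,8}:1  {2,4,5,6,7,8}:6  {2,5,6,7,8,9}:18  {3,4,5,6,7,8}:4  {3,4,5,7,8,9}:6  {4,5,6,7,8,9}:18
  |U|=7: {1,3,4,5,6,7,8}:5  {1,3,4,5,7,8,9}:7  {2,3,4,5,6,7,8}:10  {2,4,5,6,7,8,9}:42  {3,4,5,6,7,8,9}:28
  |U|=8: {1,2,3,4,5,6,7,8}:15  {1,3,4,5,6,7,8,9}:40  {2,3,4,5,6,7,8,9}:80
  start at 0(r): 135
  start at 9(u): 15
sum over floor = 150

150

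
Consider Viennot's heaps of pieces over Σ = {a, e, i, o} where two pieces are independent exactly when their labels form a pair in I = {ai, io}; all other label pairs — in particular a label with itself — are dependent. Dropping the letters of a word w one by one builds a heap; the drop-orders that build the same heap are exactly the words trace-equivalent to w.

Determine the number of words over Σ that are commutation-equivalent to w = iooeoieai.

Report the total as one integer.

12

drop 0:i onto floor
drop 1:o onto floor
drop 2:o onto {1:o}
drop 3:e onto {0:i, 2:o}
drop 4:o onto {3:e}
drop 5:i onto {3:e}
drop 6:e onto {4:o, 5:i}
drop 7:a onto {6:e}
drop 8:i onto {6:e}
ground layer = {0:i, 1:o}
drop-orders for the pieces not yet dropped (sum over which currently-grounded one goes next):
  1 to go: {7} 1  {8} 1
  2 to go: {7,8} 2
  3 to go: {6,7,8} 2
  4 to go: {4,6,7,8} 2  {5,6,7,8} 2
  5 to go: {4,5,6,7,8} 4
  6 to go: {3,4,5,6,7,8} 4
  7 to go: {0,3,4,5,6,7,8} 4  {2,3,4,5,6,7,8} 4
  if 0:i drops first: 4 orders
  if 1:o drops first: 8 orders
heap linearizations: 12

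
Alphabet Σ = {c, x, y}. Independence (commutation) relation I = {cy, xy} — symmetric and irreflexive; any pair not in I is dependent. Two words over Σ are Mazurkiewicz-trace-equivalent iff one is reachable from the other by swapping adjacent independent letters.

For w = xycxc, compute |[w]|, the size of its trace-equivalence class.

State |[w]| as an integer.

5

0(x) covers ∅
1(y) covers ∅
2(c) covers 0:x
3(x) covers 2:c
4(c) covers 3:x
floor of heap: 0:x, 1:y
completions by unplaced set U, small U first (add the entries for U minus each lowest piece of U):
  |U|=1: {1}:1  {4}:1
  |U|=2: {1,4}:2  {3,4}:1
  |U|=3: {1,3,4}:3  {2,3,4}:1
  start at 0(x): 4
  start at 1(y): 1
sum over floor = 5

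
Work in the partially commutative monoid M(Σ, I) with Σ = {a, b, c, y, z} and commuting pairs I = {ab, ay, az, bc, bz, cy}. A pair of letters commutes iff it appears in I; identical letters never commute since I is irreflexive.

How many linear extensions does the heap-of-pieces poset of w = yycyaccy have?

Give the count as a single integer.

piece 0:y — minimal
piece 1:y rests on {0:y}
piece 2:c — minimal
piece 3:y rests on {1:y}
piece 4:a rests on {2:c}
piece 5:c rests on {4:a}
piece 6:c rests on {5:c}
piece 7:y rests on {3:y}
minimal pieces: {0:y, 2:c}
ways to finish when only these pieces remain (= sum over removing one remaining piece with nothing left below it):
  1 left: {6}→1  {7}→1
  2 left: {3,7}→1  {5,6}→1  {6,7}→2
  3 left: {1,3,7}→1  {3,6,7}→3  {4,5,6}→1  {5,6,7}→3
  4 left: {0,1,3,7}→1  {1,3,6,7}→4  {2,4,5,6}→1  {3,5,6,7}→6  {4,5,6,7}→4
  5 left: {0,1,3,6,7}→5  {1,3,5,6,7}→10  {2,4,5,6,7}→5  {3,4,5,6,7}→10
  6 left: {0,1,3,5,6,7}→15  {1,3,4,5,6,7}→20  {2,3,4,5,6,7}→15
  placing 0:y first → 35 extensions
  placing 2:c first → 35 extensions
total linear extensions = 70

70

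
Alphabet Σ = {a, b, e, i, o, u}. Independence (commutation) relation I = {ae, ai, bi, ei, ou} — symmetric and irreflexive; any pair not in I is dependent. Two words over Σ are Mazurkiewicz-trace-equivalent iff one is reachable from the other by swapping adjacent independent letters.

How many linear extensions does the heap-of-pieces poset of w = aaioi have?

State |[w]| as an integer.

3

drop 0:a onto floor
drop 1:a onto {0:a}
drop 2:i onto floor
drop 3:o onto {1:a, 2:i}
drop 4:i onto {3:o}
ground layer = {0:a, 2:i}
drop-orders for the pieces not yet dropped (sum over which currently-grounded one goes next):
  1 to go: {4} 1
  2 to go: {3,4} 1
  3 to go: {1,3,4} 1  {2,3,4} 1
  if 0:a drops first: 2 orders
  if 2:i drops first: 1 orders
heap linearizations: 3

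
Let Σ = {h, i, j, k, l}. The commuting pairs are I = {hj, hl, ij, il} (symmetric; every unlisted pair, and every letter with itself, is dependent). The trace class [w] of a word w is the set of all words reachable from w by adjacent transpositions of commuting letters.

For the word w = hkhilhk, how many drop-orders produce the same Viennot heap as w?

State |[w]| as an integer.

0(h) covers ∅
1(k) covers 0:h
2(h) covers 1:k
3(i) covers 2:h
4(l) covers 1:k
5(h) covers 3:i
6(k) covers 4:l, 5:h
floor of heap: 0:h
completions by unplaced set U, small U first (add the entries for U minus each lowest piece of U):
  |U|=1: {6}:1
  |U|=2: {4,6}:1  {5,6}:1
  |U|=3: {3,5,6}:1  {4,5,6}:2
  |U|=4: {2,3,5,6}:1  {3,4,5,6}:3
  |U|=5: {2,3,4,5,6}:4
  start at 0(h): 4

4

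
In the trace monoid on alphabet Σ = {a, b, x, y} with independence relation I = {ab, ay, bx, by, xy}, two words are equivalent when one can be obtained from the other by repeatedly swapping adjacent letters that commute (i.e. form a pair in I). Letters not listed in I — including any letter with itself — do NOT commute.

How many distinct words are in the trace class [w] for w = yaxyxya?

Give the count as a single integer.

piece 0:y — minimal
piece 1:a — minimal
piece 2:x rests on {1:a}
piece 3:y rests on {0:y}
piece 4:x rests on {2:x}
piece 5:y rests on {3:y}
piece 6:a rests on {4:x}
minimal pieces: {0:y, 1:a}
ways to finish when only these pieces remain (= sum over removing one remaining piece with nothing left below it):
  1 left: {5}→1  {6}→1
  2 left: {3,5}→1  {4,6}→1  {5,6}→2
  3 left: {0,3,5}→1  {2,4,6}→1  {3,5,6}→3  {4,5,6}→3
  4 left: {0,3,5,6}→4  {1,2,4,6}→1  {2,4,5,6}→4  {3,4,5,6}→6
  5 left: {0,3,4,5,6}→10  {1,2,4,5,6}→5  {2,3,4,5,6}→10
  placing 0:y first → 15 extensions
  placing 1:a first → 20 extensions
total linear extensions = 35

35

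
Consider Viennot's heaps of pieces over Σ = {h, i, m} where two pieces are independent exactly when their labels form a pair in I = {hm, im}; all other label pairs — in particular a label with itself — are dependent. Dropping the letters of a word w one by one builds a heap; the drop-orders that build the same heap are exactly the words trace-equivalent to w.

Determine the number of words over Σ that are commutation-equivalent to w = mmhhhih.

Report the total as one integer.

21

0(m) covers ∅
1(m) covers 0:m
2(h) covers ∅
3(h) covers 2:h
4(h) covers 3:h
5(i) covers 4:h
6(h) covers 5:i
floor of heap: 0:m, 2:h
completions by unplaced set U, small U first (add the entries for U minus each lowest piece of U):
  |U|=1: {1}:1  {6}:1
  |U|=2: {0,1}:1  {1,6}:2  {5,6}:1
  |U|=3: {0,1,6}:3  {1,5,6}:3  {4,5,6}:1
  |U|=4: {0,1,5,6}:6  {1,4,5,6}:4  {3,4,5,6}:1
  |U|=5: {0,1,4,5,6}:10  {1,3,4,5,6}:5  {2,3,4,5,6}:1
  start at 0(m): 6
  start at 2(h): 15
sum over floor = 21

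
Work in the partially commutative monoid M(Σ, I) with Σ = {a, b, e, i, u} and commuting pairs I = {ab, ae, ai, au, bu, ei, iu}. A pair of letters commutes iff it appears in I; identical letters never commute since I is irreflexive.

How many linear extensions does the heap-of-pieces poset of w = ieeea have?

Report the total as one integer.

drop 0:i onto floor
drop 1:e onto floor
drop 2:e onto {1:e}
drop 3:e onto {2:e}
drop 4:a onto floor
ground layer = {0:i, 1:e, 4:a}
drop-orders for the pieces not yet dropped (sum over which currently-grounded one goes next):
  1 to go: {0} 1  {3} 1  {4} 1
  2 to go: {0,3} 2  {0,4} 2  {2,3} 1  {3,4} 2
  3 to go: {0,2,3} 3  {0,3,4} 6  {1,2,3} 1  {2,3,4} 3
  if 0:i drops first: 4 orders
  if 1:e drops first: 12 orders
  if 4:a drops first: 4 orders
heap linearizations: 20

20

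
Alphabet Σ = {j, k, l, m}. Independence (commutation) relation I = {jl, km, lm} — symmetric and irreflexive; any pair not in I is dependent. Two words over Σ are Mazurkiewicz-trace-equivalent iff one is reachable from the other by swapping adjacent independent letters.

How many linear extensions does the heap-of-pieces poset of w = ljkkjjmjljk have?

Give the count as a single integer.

12

drop 0:l onto floor
drop 1:j onto floor
drop 2:k onto {0:l, 1:j}
drop 3:k onto {2:k}
drop 4:j onto {3:k}
drop 5:j onto {4:j}
drop 6:m onto {5:j}
drop 7:j onto {6:m}
drop 8:l onto {3:k}
drop 9:j onto {7:j}
drop 10:k onto {8:l, 9:j}
ground layer = {0:l, 1:j}
drop-orders for the pieces not yet dropped (sum over which currently-grounded one goes next):
  1 to go: {10} 1
  2 to go: {8,10} 1  {9,10} 1
  3 to go: {7,9,10} 1  {8,9,10} 2
  4 to go: {6,7,9,10} 1  {7,8,9,10} 3
  5 to go: {5,6,7,9,10} 1  {6,7,8,9,10} 4
  6 to go: {4,5,6,7,9,10} 1  {5,6,7,8,9,10} 5
  7 to go: {4,5,6,7,8,9,10} 6
  8 to go: {3,4,5,6,7,8,9,10} 6
  9 to go: {2,3,4,5,6,7,8,9,10} 6
  if 0:l drops first: 6 orders
  if 1:j drops first: 6 orders
heap linearizations: 12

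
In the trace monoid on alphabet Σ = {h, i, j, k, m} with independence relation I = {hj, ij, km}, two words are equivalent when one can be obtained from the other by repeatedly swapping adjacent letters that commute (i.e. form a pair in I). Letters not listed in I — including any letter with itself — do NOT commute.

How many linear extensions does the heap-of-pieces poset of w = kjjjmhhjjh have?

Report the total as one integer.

10

0(k) covers ∅
1(j) covers 0:k
2(j) covers 1:j
3(j) covers 2:j
4(m) covers 3:j
5(h) covers 4:m
6(h) covers 5:h
7(j) covers 4:m
8(j) covers 7:j
9(h) covers 6:h
floor of heap: 0:k
completions by unplaced set U, small U first (add the entries for U minus each lowest piece of U):
  |U|=1: {8}:1  {9}:1
  |U|=2: {6,9}:1  {7,8}:1  {8,9}:2
  |U|=3: {5,6,9}:1  {6,8,9}:3  {7,8,9}:3
  |U|=4: {5,6,8,9}:4  {6,7,8,9}:6
  |U|=5: {5,6,7,8,9}:10
  |U|=6: {4,5,6,7,8,9}:10
  |U|=7: {3,4,5,6,7,8,9}:10
  |U|=8: {2,3,4,5,6,7,8,9}:10
  start at 0(k): 10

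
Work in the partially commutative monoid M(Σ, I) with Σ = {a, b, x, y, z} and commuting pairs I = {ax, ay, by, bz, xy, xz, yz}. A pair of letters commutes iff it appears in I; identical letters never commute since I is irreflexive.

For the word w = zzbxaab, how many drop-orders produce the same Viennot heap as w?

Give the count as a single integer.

12

piece 0:z — minimal
piece 1:z rests on {0:z}
piece 2:b — minimal
piece 3:x rests on {2:b}
piece 4:a rests on {1:z, 2:b}
piece 5:a rests on {4:a}
piece 6:b rests on {3:x, 5:a}
minimal pieces: {0:z, 2:b}
ways to finish when only these pieces remain (= sum over removing one remaining piece with nothing left below it):
  1 left: {6}→1
  2 left: {3,6}→1  {5,6}→1
  3 left: {3,5,6}→2  {4,5,6}→1
  4 left: {1,4,5,6}→1  {3,4,5,6}→3
  5 left: {0,1,4,5,6}→1  {1,3,4,5,6}→4  {2,3,4,5,6}→3
  placing 0:z first → 7 extensions
  placing 2:b first → 5 extensions
total linear extensions = 12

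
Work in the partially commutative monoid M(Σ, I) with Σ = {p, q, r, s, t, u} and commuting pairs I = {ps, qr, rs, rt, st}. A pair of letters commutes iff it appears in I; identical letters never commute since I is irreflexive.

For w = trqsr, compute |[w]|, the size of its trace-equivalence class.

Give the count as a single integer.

0(t) covers ∅
1(r) covers ∅
2(q) covers 0:t
3(s) covers 2:q
4(r) covers 1:r
floor of heap: 0:t, 1:r
completions by unplaced set U, small U first (add the entries for U minus each lowest piece of U):
  |U|=1: {3}:1  {4}:1
  |U|=2: {1,4}:1  {2,3}:1  {3,4}:2
  |U|=3: {0,2,3}:1  {1,3,4}:3  {2,3,4}:3
  start at 0(t): 6
  start at 1(r): 4
sum over floor = 10

10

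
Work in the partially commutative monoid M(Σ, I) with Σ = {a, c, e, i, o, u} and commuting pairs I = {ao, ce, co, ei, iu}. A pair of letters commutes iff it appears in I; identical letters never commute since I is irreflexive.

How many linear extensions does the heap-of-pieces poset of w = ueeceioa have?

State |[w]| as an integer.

drop 0:u onto floor
drop 1:e onto {0:u}
drop 2:e onto {1:e}
drop 3:c onto {0:u}
drop 4:e onto {2:e}
drop 5:i onto {3:c}
drop 6:o onto {4:e, 5:i}
drop 7:a onto {4:e, 5:i}
ground layer = {0:u}
drop-orders for the pieces not yet dropped (sum over which currently-grounded one goes next):
  1 to go: {6} 1  {7} 1
  2 to go: {6,7} 2
  3 to go: {4,6,7} 2  {5,6,7} 2
  4 to go: {2,4,6,7} 2  {3,5,6,7} 2  {4,5,6,7} 4
  5 to go: {1,2,4,6,7} 2  {2,4,5,6,7} 6  {3,4,5,6,7} 6
  6 to go: {1,2,4,5,6,7} 8  {2,3,4,5,6,7} 12
  if 0:u drops first: 20 orders

20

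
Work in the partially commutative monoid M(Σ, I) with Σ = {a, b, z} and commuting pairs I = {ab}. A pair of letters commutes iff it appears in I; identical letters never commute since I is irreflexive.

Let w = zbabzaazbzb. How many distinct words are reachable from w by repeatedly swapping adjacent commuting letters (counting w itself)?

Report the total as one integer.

#0=z has no predecessor
#1=b depends on [0:z]
#2=a depends on [0:z]
#3=b depends on [1:b]
#4=z depends on [2:a, 3:b]
#5=a depends on [4:z]
#6=a depends on [5:a]
#7=z depends on [6:a]
#8=b depends on [7:z]
#9=z depends on [8:b]
#10=b depends on [9:z]
sources: [0:z]
N(rest) = Σ N(rest − s) over sources s of rest; N(one piece) = 1:
  size 1 → [10]=1
  size 2 → [9,10]=1
  size 3 → [8,9,10]=1
  size 4 → [7,8,9,10]=1
  size 5 → [6,7,8,9,10]=1
  size 6 → [5,6,7,8,9,10]=1
  size 7 → [4,5,6,7,8,9,10]=1
  size 8 → [2,4,5,6,7,8,9,10]=1  [3,4,5,6,7,8,9,10]=1
  size 9 → [1,3,4,5,6,7,8,9,10]=1  [2,3,4,5,6,7,8,9,10]=2
  first=0(z) contributes 3

3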